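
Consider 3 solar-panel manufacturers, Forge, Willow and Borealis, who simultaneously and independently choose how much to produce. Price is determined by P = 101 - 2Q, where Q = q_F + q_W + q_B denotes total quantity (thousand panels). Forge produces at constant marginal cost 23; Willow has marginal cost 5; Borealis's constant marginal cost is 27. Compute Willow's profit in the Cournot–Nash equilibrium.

Forge's profit: π_F = (101 - 2Q)q_F - (23q_F). Setting ∂π_F/∂q_F = 0: 78 - 4q_F - 2(q_W + q_B) = 0.
Willow's profit: π_W = (101 - 2Q)q_W - (5q_W). Setting ∂π_W/∂q_W = 0: 96 - 4q_W - 2(q_F + q_B) = 0.
Borealis's profit: π_B = (101 - 2Q)q_B - (27q_B). Setting ∂π_B/∂q_B = 0: 74 - 4q_B - 2(q_F + q_W) = 0.
Adding the 3 conditions: 248 − 4Q − 4Q = 0, i.e. Q = 31.
Back-substituting: q_F = (78 − 62)/2 = 8, q_W = (96 − 62)/2 = 17, q_B = (74 − 62)/2 = 6.
Price P = 101 - 2·31 = 39.
Willow's profit: (39 - 5)·17 = 578.

578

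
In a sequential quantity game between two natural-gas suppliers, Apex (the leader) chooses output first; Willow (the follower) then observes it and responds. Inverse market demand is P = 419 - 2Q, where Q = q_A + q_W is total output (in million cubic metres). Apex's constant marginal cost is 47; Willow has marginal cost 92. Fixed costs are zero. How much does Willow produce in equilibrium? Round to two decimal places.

The follower Willow best-responds to any q_A: π_W = (419 - 2Q)q_W - 92q_W.
Follower FOC: 327 - 2q_A - 4q_W = 0, so q_W(q_A) = (327 - 2q_A)/4.
Apex substitutes q_W(q_A) into its own profit: π_A = q_A(419 - 2q_A - (327 - 2q_A)/2) - 47q_A = (511/2 - q_A)q_A - 47q_A.
The leader's first-order condition 417/2 - 2q_A = 0 yields q_A = 417/4.
Then q_W = (327 - 2·(417/4))/4 = 237/8.

29.63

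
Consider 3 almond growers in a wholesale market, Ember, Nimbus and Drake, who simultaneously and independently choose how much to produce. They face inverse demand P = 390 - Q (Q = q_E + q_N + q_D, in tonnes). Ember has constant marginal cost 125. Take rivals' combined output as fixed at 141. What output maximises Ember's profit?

62

With rivals' combined output fixed at 141, Ember's profit is π_E = (390 - 141 - q_E)q_E - (125q_E) = (249 - q_E)q_E - (125q_E).
∂π_E/∂q_E = 124 - 2q_E = 0, so q_E = 62.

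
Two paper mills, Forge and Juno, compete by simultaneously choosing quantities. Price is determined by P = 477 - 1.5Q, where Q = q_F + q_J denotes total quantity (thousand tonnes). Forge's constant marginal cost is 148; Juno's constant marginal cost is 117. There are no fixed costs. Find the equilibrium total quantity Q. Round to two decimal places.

153.11

Forge's profit: π_F = (477 - 1.5Q)q_F - (148q_F). Setting ∂π_F/∂q_F = 0: 329 - 3q_F - (3/2)(q_J) = 0.
Juno's first-order condition: 360 - 3q_J - (3/2)(q_F) = 0.
Rearranging gives the reaction functions q_F = (329 - (3/2)q_J)/3 and q_J = (360 - (3/2)q_F)/3.
Solving the pair: q_F = 596/9, q_J = 782/9.
Total output Q = 596/9 + 782/9 = 1378/9.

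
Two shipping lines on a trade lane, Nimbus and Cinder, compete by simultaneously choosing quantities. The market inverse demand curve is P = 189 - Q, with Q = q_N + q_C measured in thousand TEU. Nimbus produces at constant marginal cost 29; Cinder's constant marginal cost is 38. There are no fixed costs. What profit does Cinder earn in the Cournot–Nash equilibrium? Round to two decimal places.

2240.44

Nimbus's profit: π_N = (189 - Q)q_N - (29q_N). Setting ∂π_N/∂q_N = 0: 160 - 2q_N - (q_C) = 0.
Cinder's profit: π_C = (189 - Q)q_C - (38q_C). Setting ∂π_C/∂q_C = 0: 151 - 2q_C - (q_N) = 0.
So q_N = (160 - q_C)/2 and q_C = (151 - q_N)/2.
Solving the pair: q_N = 169/3, q_C = 142/3.
Price P = 189 - 311/3 = 256/3.
Cinder's profit: (256/3 - 38)·(142/3) = 2240.4444.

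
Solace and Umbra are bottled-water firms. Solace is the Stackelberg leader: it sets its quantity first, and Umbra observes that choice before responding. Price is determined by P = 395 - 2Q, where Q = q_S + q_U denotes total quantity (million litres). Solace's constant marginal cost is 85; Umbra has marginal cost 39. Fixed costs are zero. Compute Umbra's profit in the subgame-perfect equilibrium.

6272

The follower Umbra best-responds to any q_S: π_U = (395 - 2Q)q_U - 39q_U.
Setting the follower's marginal profit to zero, 356 - 2q_S - 4q_U = 0, i.e. q_U = (356 - 2q_S)/4.
The leader anticipates this reaction. Substituting into P = 395 - 2Q gives P = 217 - q_S, so π_S = (217 - q_S)q_S - 85q_S.
Leader FOC: 132 - 2q_S = 0, so q_S = 66.
Then q_U = (356 - 2·66)/4 = 56.
Price P = 395 - 2·122 = 151.
Umbra's profit: (151 - 39)·56 = 6272.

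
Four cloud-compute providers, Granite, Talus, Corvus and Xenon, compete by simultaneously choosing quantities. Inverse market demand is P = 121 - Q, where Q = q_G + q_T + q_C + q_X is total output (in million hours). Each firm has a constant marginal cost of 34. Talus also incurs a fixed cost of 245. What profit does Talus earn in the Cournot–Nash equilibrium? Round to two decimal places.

57.76

A representative firm's profit is π_i = q_i(121 - Q) - 34q_i.
Setting ∂π_i/∂q_i = 0 with rivals' quantities fixed: 87 - 2q_i - Σ_{j≠i} q_j = 0.
With identical firms every q_j equals q_i, so Σ_{j≠i} q_j = 3q_i and 87 = 5q_i, giving q_i = 87/5.
Price P = 121 - 348/5 = 257/5.
Talus's profit: (257/5 - 34)·(87/5) - 245 = 1444/25.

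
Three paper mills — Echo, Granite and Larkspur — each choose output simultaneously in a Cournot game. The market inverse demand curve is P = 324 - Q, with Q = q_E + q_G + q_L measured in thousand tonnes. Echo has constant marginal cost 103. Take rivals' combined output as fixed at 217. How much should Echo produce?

With rivals' combined output fixed at 217, Echo's profit is π_E = (324 - 217 - q_E)q_E - (103q_E) = (107 - q_E)q_E - (103q_E).
∂π_E/∂q_E = 4 - 2q_E = 0, so q_E = 2.

2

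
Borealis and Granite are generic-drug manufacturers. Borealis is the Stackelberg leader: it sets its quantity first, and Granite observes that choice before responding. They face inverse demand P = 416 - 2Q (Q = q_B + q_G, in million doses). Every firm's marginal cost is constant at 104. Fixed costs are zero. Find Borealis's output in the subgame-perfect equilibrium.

78

The follower Granite best-responds to any q_B: π_G = (416 - 2Q)q_G - 104q_G.
Follower FOC: 312 - 2q_B - 4q_G = 0, so q_G(q_B) = (312 - 2q_B)/4.
The leader anticipates this reaction. Substituting into P = 416 - 2Q gives P = 260 - q_B, so π_B = (260 - q_B)q_B - 104q_B.
Leader FOC: 156 - 2q_B = 0, so q_B = 78.
Then q_G = (312 - 2·78)/4 = 39.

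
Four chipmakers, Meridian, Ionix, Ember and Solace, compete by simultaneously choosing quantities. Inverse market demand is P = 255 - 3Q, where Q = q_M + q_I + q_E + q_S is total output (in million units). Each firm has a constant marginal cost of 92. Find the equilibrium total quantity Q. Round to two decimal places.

43.47

A representative firm's profit is π_i = q_i(255 - 3Q) - 92q_i.
First-order condition (treating rivals' output as given): 163 - 6q_i - 3·Σ_{j≠i} q_j = 0.
With identical firms every q_j equals q_i, so Σ_{j≠i} q_j = 3q_i and 163 = 15q_i, giving q_i = 163/15.
Total output Q = 163/15 + 163/15 + 163/15 + 163/15 = 652/15.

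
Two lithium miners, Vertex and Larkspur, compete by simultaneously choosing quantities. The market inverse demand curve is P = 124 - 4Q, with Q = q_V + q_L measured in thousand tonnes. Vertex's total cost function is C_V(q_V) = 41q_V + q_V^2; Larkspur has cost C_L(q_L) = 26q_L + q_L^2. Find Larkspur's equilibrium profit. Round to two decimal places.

297.55

Vertex's profit: π_V = (124 - 4Q)q_V - (41q_V + q_V²). Setting ∂π_V/∂q_V = 0: 83 - 10q_V - 4(q_L) = 0.
Larkspur's first-order condition: 98 - 10q_L - 4(q_V) = 0.
Best responses: q_V = (83 - 4q_L)/10, q_L = (98 - 4q_V)/10.
Solving the pair: q_V = 73/14, q_L = 54/7.
Price P = 124 - 4·(181/14) = 506/7.
Larkspur's profit: (506/7)·(54/7) - 26·(54/7) - (54/7)² = 297.5510.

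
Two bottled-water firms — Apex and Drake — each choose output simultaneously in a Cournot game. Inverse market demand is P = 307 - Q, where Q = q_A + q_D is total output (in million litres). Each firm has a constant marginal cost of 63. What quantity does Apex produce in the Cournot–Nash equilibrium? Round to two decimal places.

A representative firm's profit is π_i = q_i(307 - Q) - 63q_i.
First-order condition (treating rivals' output as given): 244 - 2q_i - q_j = 0.
With identical firms every q_j equals q_i, so q_j = q_i and 244 = 3q_i, giving q_i = 244/3.

81.33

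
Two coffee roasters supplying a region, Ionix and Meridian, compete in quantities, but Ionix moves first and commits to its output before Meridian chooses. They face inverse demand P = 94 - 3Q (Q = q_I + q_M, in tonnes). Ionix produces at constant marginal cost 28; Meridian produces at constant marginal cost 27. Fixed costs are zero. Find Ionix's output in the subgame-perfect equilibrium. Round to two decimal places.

The follower Meridian best-responds to any q_I: π_M = (94 - 3Q)q_M - 27q_M.
Setting the follower's marginal profit to zero, 67 - 3q_I - 6q_M = 0, i.e. q_M = (67 - 3q_I)/6.
The leader anticipates this reaction. Substituting into P = 94 - 3Q gives P = 121/2 - (3/2)q_I, so π_I = (121/2 - (3/2)q_I)q_I - 28q_I.
Maximising: ∂π_I/∂q_I = 65/2 - 3q_I = 0, giving q_I = 65/6.
Then q_M = (67 - 3·(65/6))/6 = 23/4.

10.83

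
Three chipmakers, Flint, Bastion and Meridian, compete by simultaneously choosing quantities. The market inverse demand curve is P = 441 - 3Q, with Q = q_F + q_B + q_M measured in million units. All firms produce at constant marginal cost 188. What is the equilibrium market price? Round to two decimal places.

A representative firm's profit is π_i = q_i(441 - 3Q) - 188q_i.
Setting ∂π_i/∂q_i = 0 with rivals' quantities fixed: 253 - 6q_i - 3·Σ_{j≠i} q_j = 0.
With identical firms every q_j equals q_i, so Σ_{j≠i} q_j = 2q_i and 253 = 12q_i, giving q_i = 253/12.
Total output Q = 253/4, so price P = 441 - 3·(253/4) = 1005/4.

251.25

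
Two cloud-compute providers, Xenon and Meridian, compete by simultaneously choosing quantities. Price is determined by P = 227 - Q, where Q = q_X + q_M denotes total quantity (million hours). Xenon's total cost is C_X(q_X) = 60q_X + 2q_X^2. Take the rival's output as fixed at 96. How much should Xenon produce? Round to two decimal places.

With the rival's output fixed at 96, Xenon's profit is π_X = (227 - 96 - q_X)q_X - (60q_X + 2q_X²) = (131 - q_X)q_X - (60q_X + 2q_X²).
∂π_X/∂q_X = 71 - 6q_X = 0, so q_X = 71/6.

11.83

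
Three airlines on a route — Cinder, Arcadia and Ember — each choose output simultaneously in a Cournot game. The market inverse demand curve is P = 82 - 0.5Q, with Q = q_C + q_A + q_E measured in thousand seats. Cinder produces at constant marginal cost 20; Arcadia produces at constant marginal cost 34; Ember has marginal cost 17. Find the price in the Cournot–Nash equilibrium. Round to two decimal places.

Cinder's profit: π_C = (82 - 0.5Q)q_C - (20q_C). Setting ∂π_C/∂q_C = 0: 62 - q_C - (1/2)(q_A + q_E) = 0.
Arcadia's profit: π_A = (82 - 0.5Q)q_A - (34q_A). Setting ∂π_A/∂q_A = 0: 48 - q_A - (1/2)(q_C + q_E) = 0.
Ember's first-order condition: 65 - q_E - (1/2)(q_C + q_A) = 0.
Summing all 3 equations gives 175 − 2Q = 0, hence Q = 175/2.
Back-substituting: q_C = (62 − 175/4)/(1/2) = 73/2, q_A = (48 − 175/4)/(1/2) = 17/2, q_E = (65 − 175/4)/(1/2) = 85/2.
Total output Q = 175/2, so price P = 82 - (1/2)·(175/2) = 153/4.

38.25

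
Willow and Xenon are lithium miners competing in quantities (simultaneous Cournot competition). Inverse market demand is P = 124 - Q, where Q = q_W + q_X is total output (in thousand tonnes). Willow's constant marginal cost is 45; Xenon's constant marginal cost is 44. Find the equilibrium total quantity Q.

Willow's profit: π_W = (124 - Q)q_W - (45q_W). Setting ∂π_W/∂q_W = 0: 79 - 2q_W - (q_X) = 0.
Xenon's first-order condition: 80 - 2q_X - (q_W) = 0.
Best responses: q_W = (79 - q_X)/2, q_X = (80 - q_W)/2.
Solving the pair: q_W = 26, q_X = 27.
Total output Q = 26 + 27 = 53.

53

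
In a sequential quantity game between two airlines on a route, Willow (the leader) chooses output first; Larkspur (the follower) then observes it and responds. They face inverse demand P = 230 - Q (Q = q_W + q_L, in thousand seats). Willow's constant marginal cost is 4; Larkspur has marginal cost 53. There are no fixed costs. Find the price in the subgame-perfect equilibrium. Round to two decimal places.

Solve by backward induction. Given q_W, the follower Larkspur maximises π_L = (230 - q_W - q_L)q_L - 53q_L.
Follower FOC: 177 - q_W - 2q_L = 0, so q_L(q_W) = (177 - q_W)/2.
Willow substitutes q_L(q_W) into its own profit: π_W = q_W(230 - q_W - (177 - q_W)/2) - 4q_W = (283/2 - (1/2)q_W)q_W - 4q_W.
The leader's first-order condition 275/2 - q_W = 0 yields q_W = 275/2.
Then q_L = (177 - 275/2)/2 = 79/4.
Total output Q = 629/4, so price P = 230 - 629/4 = 291/4.

72.75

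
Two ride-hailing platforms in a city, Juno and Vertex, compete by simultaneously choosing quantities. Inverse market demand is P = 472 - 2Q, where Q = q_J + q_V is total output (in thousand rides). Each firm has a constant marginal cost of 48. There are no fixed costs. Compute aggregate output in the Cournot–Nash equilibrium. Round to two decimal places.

A representative firm's profit is π_i = q_i(472 - 2Q) - 48q_i.
First-order condition (treating rivals' output as given): 424 - 4q_i - 2q_j = 0.
By symmetry each firm produces the same amount; substituting q_j = q_i yields q_i = 424/6 = 212/3.
Total output Q = 212/3 + 212/3 = 424/3.

141.33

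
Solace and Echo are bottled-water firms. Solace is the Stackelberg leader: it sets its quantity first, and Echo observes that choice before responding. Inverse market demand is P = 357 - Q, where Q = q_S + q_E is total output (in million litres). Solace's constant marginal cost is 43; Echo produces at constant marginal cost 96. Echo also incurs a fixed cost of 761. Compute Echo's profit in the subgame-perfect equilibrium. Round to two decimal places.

740.56

The follower Echo best-responds to any q_S: π_E = (357 - Q)q_E - 96q_E.
Follower FOC: 261 - q_S - 2q_E = 0, so q_E(q_S) = (261 - q_S)/2.
Solace substitutes q_E(q_S) into its own profit: π_S = q_S(357 - q_S - (261 - q_S)/2) - 43q_S = (453/2 - (1/2)q_S)q_S - 43q_S.
Maximising: ∂π_S/∂q_S = 367/2 - q_S = 0, giving q_S = 367/2.
Then q_E = (261 - 367/2)/2 = 155/4.
Price P = 357 - 889/4 = 539/4.
Echo's profit: (539/4 - 96)·(155/4) - 761 = 740.5625.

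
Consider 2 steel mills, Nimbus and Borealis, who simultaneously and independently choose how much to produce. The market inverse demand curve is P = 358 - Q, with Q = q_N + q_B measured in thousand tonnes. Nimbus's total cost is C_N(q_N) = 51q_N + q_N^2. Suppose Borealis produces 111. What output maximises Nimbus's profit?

With the rival's output fixed at 111, Nimbus's profit is π_N = (358 - 111 - q_N)q_N - (51q_N + q_N²) = (247 - q_N)q_N - (51q_N + q_N²).
∂π_N/∂q_N = 196 - 4q_N = 0, so q_N = 49.

49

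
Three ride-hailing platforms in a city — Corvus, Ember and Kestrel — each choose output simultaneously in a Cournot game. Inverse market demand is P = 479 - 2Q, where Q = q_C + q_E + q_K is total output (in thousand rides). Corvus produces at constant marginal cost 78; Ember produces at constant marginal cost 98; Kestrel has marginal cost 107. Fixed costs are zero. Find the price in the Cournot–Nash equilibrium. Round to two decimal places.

Corvus's profit: π_C = (479 - 2Q)q_C - (78q_C). Setting ∂π_C/∂q_C = 0: 401 - 4q_C - 2(q_E + q_K) = 0.
Ember's first-order condition: 381 - 4q_E - 2(q_C + q_K) = 0.
Kestrel's profit: π_K = (479 - 2Q)q_K - (107q_K). Setting ∂π_K/∂q_K = 0: 372 - 4q_K - 2(q_C + q_E) = 0.
Summing all 3 equations gives 1154 − 8Q = 0, hence Q = 577/4.
Back-substituting: q_C = (401 − 577/2)/2 = 225/4, q_E = (381 − 577/2)/2 = 185/4, q_K = (372 − 577/2)/2 = 167/4.
Total output Q = 577/4, so price P = 479 - 2·(577/4) = 381/2.

190.50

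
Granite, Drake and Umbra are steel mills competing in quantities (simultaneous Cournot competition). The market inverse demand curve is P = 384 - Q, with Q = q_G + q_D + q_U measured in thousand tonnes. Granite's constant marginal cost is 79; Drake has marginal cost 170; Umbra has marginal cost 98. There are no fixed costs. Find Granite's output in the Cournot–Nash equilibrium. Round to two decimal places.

Granite's profit: π_G = (384 - Q)q_G - (79q_G). Setting ∂π_G/∂q_G = 0: 305 - 2q_G - (q_D + q_U) = 0.
Drake's profit: π_D = (384 - Q)q_D - (170q_D). Setting ∂π_D/∂q_D = 0: 214 - 2q_D - (q_G + q_U) = 0.
Umbra's first-order condition: 286 - 2q_U - (q_G + q_D) = 0.
Summing all 3 equations gives 805 − 4Q = 0, hence Q = 805/4.
Back-substituting: q_G = (305 − 805/4) = 415/4, q_D = (214 − 805/4) = 51/4, q_U = (286 − 805/4) = 339/4.

103.75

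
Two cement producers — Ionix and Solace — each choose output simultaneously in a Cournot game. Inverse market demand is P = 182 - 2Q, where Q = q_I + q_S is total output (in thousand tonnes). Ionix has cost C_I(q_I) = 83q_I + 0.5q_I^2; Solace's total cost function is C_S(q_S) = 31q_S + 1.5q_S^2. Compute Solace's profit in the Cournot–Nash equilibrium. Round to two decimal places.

Ionix's profit: π_I = (182 - 2Q)q_I - (83q_I + (1/2)q_I²). Setting ∂π_I/∂q_I = 0: 99 - 5q_I - 2(q_S) = 0.
Solace's profit: π_S = (182 - 2Q)q_S - (31q_S + (3/2)q_S²). Setting ∂π_S/∂q_S = 0: 151 - 7q_S - 2(q_I) = 0.
So q_I = (99 - 2q_S)/5 and q_S = (151 - 2q_I)/7.
Substituting one into the other gives q_I = 391/31 and q_S = 557/31.
Price P = 182 - 2·(948/31) = 120.8387.
Solace's profit: 120.8387·(557/31) - 31·(557/31) - (3/2)(557/31)² = 1129.9391.

1129.94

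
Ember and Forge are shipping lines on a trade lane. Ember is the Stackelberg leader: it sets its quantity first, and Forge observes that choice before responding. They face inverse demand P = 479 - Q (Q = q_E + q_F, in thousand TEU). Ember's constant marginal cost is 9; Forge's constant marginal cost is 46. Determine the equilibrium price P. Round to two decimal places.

Solve by backward induction. Given q_E, the follower Forge maximises π_F = (479 - q_E - q_F)q_F - 46q_F.
Setting the follower's marginal profit to zero, 433 - q_E - 2q_F = 0, i.e. q_F = (433 - q_E)/2.
Ember substitutes q_F(q_E) into its own profit: π_E = q_E(479 - q_E - (433 - q_E)/2) - 9q_E = (525/2 - (1/2)q_E)q_E - 9q_E.
The leader's first-order condition 507/2 - q_E = 0 yields q_E = 507/2.
Then q_F = (433 - 507/2)/2 = 359/4.
Total output Q = 1373/4, so price P = 479 - 1373/4 = 543/4.

135.75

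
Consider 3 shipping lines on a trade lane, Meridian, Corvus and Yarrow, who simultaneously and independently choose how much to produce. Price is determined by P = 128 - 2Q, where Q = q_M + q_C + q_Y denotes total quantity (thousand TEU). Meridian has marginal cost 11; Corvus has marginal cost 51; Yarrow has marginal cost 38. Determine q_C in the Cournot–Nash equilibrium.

3

Meridian's profit: π_M = (128 - 2Q)q_M - (11q_M). Setting ∂π_M/∂q_M = 0: 117 - 4q_M - 2(q_C + q_Y) = 0.
Corvus's first-order condition: 77 - 4q_C - 2(q_M + q_Y) = 0.
Yarrow's profit: π_Y = (128 - 2Q)q_Y - (38q_Y). Setting ∂π_Y/∂q_Y = 0: 90 - 4q_Y - 2(q_M + q_C) = 0.
Adding the 3 first-order conditions: 284 − 8Q = 0, so Q = 71/2.
Back-substituting: q_M = (117 − 71)/2 = 23, q_C = (77 − 71)/2 = 3, q_Y = (90 − 71)/2 = 19/2.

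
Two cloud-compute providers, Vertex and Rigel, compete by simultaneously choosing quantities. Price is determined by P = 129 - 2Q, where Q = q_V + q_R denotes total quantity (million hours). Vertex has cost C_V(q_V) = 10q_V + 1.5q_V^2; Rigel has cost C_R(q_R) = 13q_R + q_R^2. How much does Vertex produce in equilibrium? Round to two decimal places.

Vertex's profit: π_V = (129 - 2Q)q_V - (10q_V + (3/2)q_V²). Setting ∂π_V/∂q_V = 0: 119 - 7q_V - 2(q_R) = 0.
Rigel's profit: π_R = (129 - 2Q)q_R - (13q_R + q_R²). Setting ∂π_R/∂q_R = 0: 116 - 6q_R - 2(q_V) = 0.
Rearranging gives the reaction functions q_V = (119 - 2q_R)/7 and q_R = (116 - 2q_V)/6.
Solving the pair: q_V = 241/19, q_R = 287/19.

12.68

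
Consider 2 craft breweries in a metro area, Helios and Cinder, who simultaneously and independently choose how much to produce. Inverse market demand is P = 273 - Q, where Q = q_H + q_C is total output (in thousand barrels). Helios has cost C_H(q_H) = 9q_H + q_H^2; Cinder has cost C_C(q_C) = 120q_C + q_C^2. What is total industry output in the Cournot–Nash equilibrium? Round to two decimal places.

Helios's profit: π_H = (273 - Q)q_H - (9q_H + q_H²). Setting ∂π_H/∂q_H = 0: 264 - 4q_H - (q_C) = 0.
Cinder's profit: π_C = (273 - Q)q_C - (120q_C + q_C²). Setting ∂π_C/∂q_C = 0: 153 - 4q_C - (q_H) = 0.
Rearranging gives the reaction functions q_H = (264 - q_C)/4 and q_C = (153 - q_H)/4.
Solving the pair: q_H = 301/5, q_C = 116/5.
Total output Q = 301/5 + 116/5 = 417/5.

83.40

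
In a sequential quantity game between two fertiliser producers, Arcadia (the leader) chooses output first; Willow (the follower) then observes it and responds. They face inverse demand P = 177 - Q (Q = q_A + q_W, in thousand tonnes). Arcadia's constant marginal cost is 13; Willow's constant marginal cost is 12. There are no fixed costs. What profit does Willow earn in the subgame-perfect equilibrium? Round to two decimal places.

1743.06

Solve by backward induction. Given q_A, the follower Willow maximises π_W = (177 - q_A - q_W)q_W - 12q_W.
Follower FOC: 165 - q_A - 2q_W = 0, so q_W(q_A) = (165 - q_A)/2.
Arcadia substitutes q_W(q_A) into its own profit: π_A = q_A(177 - q_A - (165 - q_A)/2) - 13q_A = (189/2 - (1/2)q_A)q_A - 13q_A.
Maximising: ∂π_A/∂q_A = 163/2 - q_A = 0, giving q_A = 163/2.
Then q_W = (165 - 163/2)/2 = 167/4.
Price P = 177 - 493/4 = 215/4.
Willow's profit: (215/4 - 12)·(167/4) = 1743.0625.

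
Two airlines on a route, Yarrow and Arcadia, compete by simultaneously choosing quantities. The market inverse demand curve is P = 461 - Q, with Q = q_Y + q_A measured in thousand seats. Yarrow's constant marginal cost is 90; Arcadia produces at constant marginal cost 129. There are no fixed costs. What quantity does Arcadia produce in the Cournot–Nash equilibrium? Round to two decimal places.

Yarrow's profit: π_Y = (461 - Q)q_Y - (90q_Y). Setting ∂π_Y/∂q_Y = 0: 371 - 2q_Y - (q_A) = 0.
Arcadia's first-order condition: 332 - 2q_A - (q_Y) = 0.
So q_Y = (371 - q_A)/2 and q_A = (332 - q_Y)/2.
Solving the pair: q_Y = 410/3, q_A = 293/3.

97.67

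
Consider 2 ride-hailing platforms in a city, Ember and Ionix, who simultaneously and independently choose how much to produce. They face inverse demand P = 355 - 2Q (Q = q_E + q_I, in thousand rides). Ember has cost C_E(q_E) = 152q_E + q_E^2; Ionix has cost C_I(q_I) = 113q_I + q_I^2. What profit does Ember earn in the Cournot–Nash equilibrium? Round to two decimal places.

Ember's profit: π_E = (355 - 2Q)q_E - (152q_E + q_E²). Setting ∂π_E/∂q_E = 0: 203 - 6q_E - 2(q_I) = 0.
Ionix's first-order condition: 242 - 6q_I - 2(q_E) = 0.
Best responses: q_E = (203 - 2q_I)/6, q_I = (242 - 2q_E)/6.
Solving the pair: q_E = 367/16, q_I = 523/16.
Price P = 355 - 2·(445/8) = 975/4.
Ember's profit: (975/4)·(367/16) - 152·(367/16) - (367/16)² = 1578.3867.

1578.39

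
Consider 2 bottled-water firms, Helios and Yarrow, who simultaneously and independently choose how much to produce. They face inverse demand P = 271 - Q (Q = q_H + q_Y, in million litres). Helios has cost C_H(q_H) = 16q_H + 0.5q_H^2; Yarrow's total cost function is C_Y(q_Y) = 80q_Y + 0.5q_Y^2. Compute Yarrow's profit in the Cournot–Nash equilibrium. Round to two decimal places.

Helios's profit: π_H = (271 - Q)q_H - (16q_H + (1/2)q_H²). Setting ∂π_H/∂q_H = 0: 255 - 3q_H - (q_Y) = 0.
Yarrow's profit: π_Y = (271 - Q)q_Y - (80q_Y + (1/2)q_Y²). Setting ∂π_Y/∂q_Y = 0: 191 - 3q_Y - (q_H) = 0.
Best responses: q_H = (255 - q_Y)/3, q_Y = (191 - q_H)/3.
Substituting one into the other gives q_H = 287/4 and q_Y = 159/4.
Price P = 271 - 223/2 = 319/2.
Yarrow's profit: (319/2)·(159/4) - 80·(159/4) - (1/2)(159/4)² = 2370.0938.

2370.09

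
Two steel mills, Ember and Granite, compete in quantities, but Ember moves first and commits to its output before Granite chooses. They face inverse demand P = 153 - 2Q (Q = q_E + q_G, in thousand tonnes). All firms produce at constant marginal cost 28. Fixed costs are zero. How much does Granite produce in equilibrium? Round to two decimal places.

Solve by backward induction. Given q_E, the follower Granite maximises π_G = (153 - 2q_E - 2q_G)q_G - 28q_G.
Follower FOC: 125 - 2q_E - 4q_G = 0, so q_G(q_E) = (125 - 2q_E)/4.
The leader anticipates this reaction. Substituting into P = 153 - 2Q gives P = 181/2 - q_E, so π_E = (181/2 - q_E)q_E - 28q_E.
Maximising: ∂π_E/∂q_E = 125/2 - 2q_E = 0, giving q_E = 125/4.
Then q_G = (125 - 2·(125/4))/4 = 125/8.

15.63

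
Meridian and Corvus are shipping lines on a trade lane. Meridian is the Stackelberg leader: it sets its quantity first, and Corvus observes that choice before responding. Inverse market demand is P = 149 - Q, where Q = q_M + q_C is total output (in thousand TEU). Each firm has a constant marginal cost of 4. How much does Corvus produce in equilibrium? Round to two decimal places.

36.25

Solve by backward induction. Given q_M, the follower Corvus maximises π_C = (149 - q_M - q_C)q_C - 4q_C.
Follower FOC: 145 - q_M - 2q_C = 0, so q_C(q_M) = (145 - q_M)/2.
Meridian substitutes q_C(q_M) into its own profit: π_M = q_M(149 - q_M - (145 - q_M)/2) - 4q_M = (153/2 - (1/2)q_M)q_M - 4q_M.
Maximising: ∂π_M/∂q_M = 145/2 - q_M = 0, giving q_M = 145/2.
Then q_C = (145 - 145/2)/2 = 145/4.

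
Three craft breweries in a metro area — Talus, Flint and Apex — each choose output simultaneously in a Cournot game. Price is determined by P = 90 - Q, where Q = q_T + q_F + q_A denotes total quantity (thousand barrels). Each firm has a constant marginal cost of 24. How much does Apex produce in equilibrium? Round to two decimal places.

16.50

A representative firm's profit is π_i = q_i(90 - Q) - 24q_i.
Setting ∂π_i/∂q_i = 0 with rivals' quantities fixed: 66 - 2q_i - Σ_{j≠i} q_j = 0.
With identical firms every q_j equals q_i, so Σ_{j≠i} q_j = 2q_i and 66 = 4q_i, giving q_i = 33/2.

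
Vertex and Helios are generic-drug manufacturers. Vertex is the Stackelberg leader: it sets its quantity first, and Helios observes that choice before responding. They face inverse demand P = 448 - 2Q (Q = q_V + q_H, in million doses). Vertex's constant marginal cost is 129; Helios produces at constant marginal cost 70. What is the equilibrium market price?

194

Solve by backward induction. Given q_V, the follower Helios maximises π_H = (448 - 2q_V - 2q_H)q_H - 70q_H.
∂π_H/∂q_H = 378 - 2q_V - 4q_H = 0 gives the reaction function q_H = (378 - 2q_V)/4.
The leader anticipates this reaction. Substituting into P = 448 - 2Q gives P = 259 - q_V, so π_V = (259 - q_V)q_V - 129q_V.
Leader FOC: 130 - 2q_V = 0, so q_V = 65.
Then q_H = (378 - 2·65)/4 = 62.
Total output Q = 127, so price P = 448 - 2·127 = 194.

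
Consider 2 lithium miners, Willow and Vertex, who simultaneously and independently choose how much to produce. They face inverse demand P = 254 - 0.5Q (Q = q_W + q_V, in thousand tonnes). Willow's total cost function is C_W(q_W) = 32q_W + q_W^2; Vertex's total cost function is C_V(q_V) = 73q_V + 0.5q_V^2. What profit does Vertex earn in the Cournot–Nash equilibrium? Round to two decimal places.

5644.58

Willow's profit: π_W = (254 - 0.5Q)q_W - (32q_W + q_W²). Setting ∂π_W/∂q_W = 0: 222 - 3q_W - (1/2)(q_V) = 0.
Vertex's first-order condition: 181 - 2q_V - (1/2)(q_W) = 0.
So q_W = (222 - (1/2)q_V)/3 and q_V = (181 - (1/2)q_W)/2.
Substituting one into the other gives q_W = 1414/23 and q_V = 1728/23.
Price P = 254 - (1/2)·136.6087 = 185.6957.
Vertex's profit: 185.6957·(1728/23) - 73·(1728/23) - (1/2)(1728/23)² = 5644.5822.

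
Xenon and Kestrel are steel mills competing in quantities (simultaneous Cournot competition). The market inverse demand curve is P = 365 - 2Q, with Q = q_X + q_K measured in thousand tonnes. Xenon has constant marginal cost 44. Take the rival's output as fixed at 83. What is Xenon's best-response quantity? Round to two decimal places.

38.75

With the rival's output fixed at 83, Xenon's profit is π_X = (365 - 2·83 - 2q_X)q_X - (44q_X) = (199 - 2q_X)q_X - (44q_X).
∂π_X/∂q_X = 155 - 4q_X = 0, so q_X = 155/4.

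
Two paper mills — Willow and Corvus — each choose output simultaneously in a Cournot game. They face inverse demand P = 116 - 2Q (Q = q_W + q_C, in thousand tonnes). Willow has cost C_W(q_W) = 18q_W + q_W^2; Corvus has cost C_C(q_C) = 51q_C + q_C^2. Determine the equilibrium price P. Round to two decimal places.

75.25

Willow's profit: π_W = (116 - 2Q)q_W - (18q_W + q_W²). Setting ∂π_W/∂q_W = 0: 98 - 6q_W - 2(q_C) = 0.
Corvus's first-order condition: 65 - 6q_C - 2(q_W) = 0.
So q_W = (98 - 2q_C)/6 and q_C = (65 - 2q_W)/6.
Substituting one into the other gives q_W = 229/16 and q_C = 97/16.
Total output Q = 163/8, so price P = 116 - 2·(163/8) = 301/4.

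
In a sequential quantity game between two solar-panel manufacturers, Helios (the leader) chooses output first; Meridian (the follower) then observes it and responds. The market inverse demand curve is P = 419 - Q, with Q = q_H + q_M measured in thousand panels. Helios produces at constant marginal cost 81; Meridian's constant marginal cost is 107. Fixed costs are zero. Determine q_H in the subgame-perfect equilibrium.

The follower Meridian best-responds to any q_H: π_M = (419 - Q)q_M - 107q_M.
∂π_M/∂q_M = 312 - q_H - 2q_M = 0 gives the reaction function q_M = (312 - q_H)/2.
The leader anticipates this reaction. Substituting into P = 419 - Q gives P = 263 - (1/2)q_H, so π_H = (263 - (1/2)q_H)q_H - 81q_H.
Maximising: ∂π_H/∂q_H = 182 - q_H = 0, giving q_H = 182.
Then q_M = (312 - 182)/2 = 65.

182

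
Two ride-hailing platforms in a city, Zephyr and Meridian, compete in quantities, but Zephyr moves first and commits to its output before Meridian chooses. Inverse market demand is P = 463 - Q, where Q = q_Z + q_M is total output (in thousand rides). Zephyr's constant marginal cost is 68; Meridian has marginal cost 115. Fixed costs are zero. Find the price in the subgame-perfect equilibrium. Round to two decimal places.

178.50

The follower Meridian best-responds to any q_Z: π_M = (463 - Q)q_M - 115q_M.
Follower FOC: 348 - q_Z - 2q_M = 0, so q_M(q_Z) = (348 - q_Z)/2.
The leader anticipates this reaction. Substituting into P = 463 - Q gives P = 289 - (1/2)q_Z, so π_Z = (289 - (1/2)q_Z)q_Z - 68q_Z.
Leader FOC: 221 - q_Z = 0, so q_Z = 221.
Then q_M = (348 - 221)/2 = 127/2.
Total output Q = 569/2, so price P = 463 - 569/2 = 357/2.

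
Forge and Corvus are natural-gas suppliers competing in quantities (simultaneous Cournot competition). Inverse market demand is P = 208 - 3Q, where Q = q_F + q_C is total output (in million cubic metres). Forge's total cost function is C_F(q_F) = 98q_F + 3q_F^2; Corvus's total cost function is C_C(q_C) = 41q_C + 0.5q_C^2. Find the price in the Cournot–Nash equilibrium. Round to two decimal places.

130.28

Forge's profit: π_F = (208 - 3Q)q_F - (98q_F + 3q_F²). Setting ∂π_F/∂q_F = 0: 110 - 12q_F - 3(q_C) = 0.
Corvus's profit: π_C = (208 - 3Q)q_C - (41q_C + (1/2)q_C²). Setting ∂π_C/∂q_C = 0: 167 - 7q_C - 3(q_F) = 0.
Best responses: q_F = (110 - 3q_C)/12, q_C = (167 - 3q_F)/7.
Solving the pair: q_F = 269/75, q_C = 558/25.
Total output Q = 1943/75, so price P = 208 - 3·(1943/75) = 130.2800.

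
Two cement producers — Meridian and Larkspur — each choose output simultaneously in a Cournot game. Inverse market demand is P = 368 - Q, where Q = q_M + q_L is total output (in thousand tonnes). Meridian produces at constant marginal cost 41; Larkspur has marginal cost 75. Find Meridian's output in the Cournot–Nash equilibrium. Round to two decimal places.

Meridian's profit: π_M = (368 - Q)q_M - (41q_M). Setting ∂π_M/∂q_M = 0: 327 - 2q_M - (q_L) = 0.
Larkspur's first-order condition: 293 - 2q_L - (q_M) = 0.
So q_M = (327 - q_L)/2 and q_L = (293 - q_M)/2.
Substituting one into the other gives q_M = 361/3 and q_L = 259/3.

120.33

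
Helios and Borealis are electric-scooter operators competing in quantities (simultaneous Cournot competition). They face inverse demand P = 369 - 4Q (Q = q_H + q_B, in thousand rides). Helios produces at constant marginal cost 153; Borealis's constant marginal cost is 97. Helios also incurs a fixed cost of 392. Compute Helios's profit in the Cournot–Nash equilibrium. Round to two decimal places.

319.11

Helios's profit: π_H = (369 - 4Q)q_H - (153q_H). Setting ∂π_H/∂q_H = 0: 216 - 8q_H - 4(q_B) = 0.
Borealis's profit: π_B = (369 - 4Q)q_B - (97q_B). Setting ∂π_B/∂q_B = 0: 272 - 8q_B - 4(q_H) = 0.
Rearranging gives the reaction functions q_H = (216 - 4q_B)/8 and q_B = (272 - 4q_H)/8.
Substituting one into the other gives q_H = 40/3 and q_B = 82/3.
Price P = 369 - 4·(122/3) = 619/3.
Helios's profit: (619/3 - 153)·(40/3) - 392 = 319.1111.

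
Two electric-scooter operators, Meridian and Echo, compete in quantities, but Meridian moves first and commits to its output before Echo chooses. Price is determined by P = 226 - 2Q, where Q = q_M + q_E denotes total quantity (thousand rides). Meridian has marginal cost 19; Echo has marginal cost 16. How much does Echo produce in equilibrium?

27

Solve by backward induction. Given q_M, the follower Echo maximises π_E = (226 - 2q_M - 2q_E)q_E - 16q_E.
Setting the follower's marginal profit to zero, 210 - 2q_M - 4q_E = 0, i.e. q_E = (210 - 2q_M)/4.
Meridian substitutes q_E(q_M) into its own profit: π_M = q_M(226 - 2q_M - (210 - 2q_M)/2) - 19q_M = (121 - q_M)q_M - 19q_M.
The leader's first-order condition 102 - 2q_M = 0 yields q_M = 51.
Then q_E = (210 - 2·51)/4 = 27.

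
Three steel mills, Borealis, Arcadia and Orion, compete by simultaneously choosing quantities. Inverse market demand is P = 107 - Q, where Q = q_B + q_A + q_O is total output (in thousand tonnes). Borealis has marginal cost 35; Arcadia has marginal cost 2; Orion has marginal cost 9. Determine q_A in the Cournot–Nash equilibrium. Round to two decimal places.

Borealis's profit: π_B = (107 - Q)q_B - (35q_B). Setting ∂π_B/∂q_B = 0: 72 - 2q_B - (q_A + q_O) = 0.
Arcadia's profit: π_A = (107 - Q)q_A - (2q_A). Setting ∂π_A/∂q_A = 0: 105 - 2q_A - (q_B + q_O) = 0.
Orion's first-order condition: 98 - 2q_O - (q_B + q_A) = 0.
Adding the 3 first-order conditions: 275 − 4Q = 0, so Q = 275/4.
Back-substituting: q_B = (72 − 275/4) = 13/4, q_A = (105 − 275/4) = 145/4, q_O = (98 − 275/4) = 117/4.

36.25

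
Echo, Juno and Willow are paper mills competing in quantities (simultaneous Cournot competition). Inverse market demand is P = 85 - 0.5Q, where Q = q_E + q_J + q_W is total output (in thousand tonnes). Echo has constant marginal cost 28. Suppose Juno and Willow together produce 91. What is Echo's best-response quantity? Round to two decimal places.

With rivals' combined output fixed at 91, Echo's profit is π_E = (85 - (1/2)·91 - (1/2)q_E)q_E - (28q_E) = (79/2 - (1/2)q_E)q_E - (28q_E).
∂π_E/∂q_E = 23/2 - q_E = 0, so q_E = 23/2.

11.50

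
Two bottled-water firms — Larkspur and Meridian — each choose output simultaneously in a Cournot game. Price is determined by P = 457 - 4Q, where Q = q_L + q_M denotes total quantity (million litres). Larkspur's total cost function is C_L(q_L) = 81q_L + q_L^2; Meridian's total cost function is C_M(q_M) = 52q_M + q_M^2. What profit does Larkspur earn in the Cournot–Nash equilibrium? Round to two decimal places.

Larkspur's profit: π_L = (457 - 4Q)q_L - (81q_L + q_L²). Setting ∂π_L/∂q_L = 0: 376 - 10q_L - 4(q_M) = 0.
Meridian's profit: π_M = (457 - 4Q)q_M - (52q_M + q_M²). Setting ∂π_M/∂q_M = 0: 405 - 10q_M - 4(q_L) = 0.
Best responses: q_L = (376 - 4q_M)/10, q_M = (405 - 4q_L)/10.
Substituting one into the other gives q_L = 535/21 and q_M = 1273/42.
Price P = 457 - 4·(781/14) = 1637/7.
Larkspur's profit: (1637/7)·(535/21) - 81·(535/21) - (535/21)² = 3245.1814.

3245.18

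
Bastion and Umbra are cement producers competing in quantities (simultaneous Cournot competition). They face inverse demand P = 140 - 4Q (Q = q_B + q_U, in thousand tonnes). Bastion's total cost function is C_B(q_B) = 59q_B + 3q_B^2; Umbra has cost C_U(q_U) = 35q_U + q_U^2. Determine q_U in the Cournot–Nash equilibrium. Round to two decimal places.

Bastion's profit: π_B = (140 - 4Q)q_B - (59q_B + 3q_B²). Setting ∂π_B/∂q_B = 0: 81 - 14q_B - 4(q_U) = 0.
Umbra's first-order condition: 105 - 10q_U - 4(q_B) = 0.
So q_B = (81 - 4q_U)/14 and q_U = (105 - 4q_B)/10.
Substituting one into the other gives q_B = 195/62 and q_U = 573/62.

9.24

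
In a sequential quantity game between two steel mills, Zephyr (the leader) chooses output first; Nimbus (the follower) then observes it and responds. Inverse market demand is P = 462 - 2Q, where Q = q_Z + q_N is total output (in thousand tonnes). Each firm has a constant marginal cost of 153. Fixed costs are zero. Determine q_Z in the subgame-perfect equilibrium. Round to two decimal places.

77.25

Solve by backward induction. Given q_Z, the follower Nimbus maximises π_N = (462 - 2q_Z - 2q_N)q_N - 153q_N.
Follower FOC: 309 - 2q_Z - 4q_N = 0, so q_N(q_Z) = (309 - 2q_Z)/4.
Zephyr substitutes q_N(q_Z) into its own profit: π_Z = q_Z(462 - 2q_Z - (309 - 2q_Z)/2) - 153q_Z = (615/2 - q_Z)q_Z - 153q_Z.
Maximising: ∂π_Z/∂q_Z = 309/2 - 2q_Z = 0, giving q_Z = 309/4.
Then q_N = (309 - 2·(309/4))/4 = 309/8.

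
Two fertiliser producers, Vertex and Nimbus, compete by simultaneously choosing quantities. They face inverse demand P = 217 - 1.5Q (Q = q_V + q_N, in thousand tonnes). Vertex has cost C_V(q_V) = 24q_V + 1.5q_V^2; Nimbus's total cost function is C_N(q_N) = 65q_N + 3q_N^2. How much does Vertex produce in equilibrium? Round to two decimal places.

Vertex's profit: π_V = (217 - 1.5Q)q_V - (24q_V + (3/2)q_V²). Setting ∂π_V/∂q_V = 0: 193 - 6q_V - (3/2)(q_N) = 0.
Nimbus's profit: π_N = (217 - 1.5Q)q_N - (65q_N + 3q_N²). Setting ∂π_N/∂q_N = 0: 152 - 9q_N - (3/2)(q_V) = 0.
Best responses: q_V = (193 - (3/2)q_N)/6, q_N = (152 - (3/2)q_V)/9.
Substituting one into the other gives q_V = 29.1594 and q_N = 830/69.

29.16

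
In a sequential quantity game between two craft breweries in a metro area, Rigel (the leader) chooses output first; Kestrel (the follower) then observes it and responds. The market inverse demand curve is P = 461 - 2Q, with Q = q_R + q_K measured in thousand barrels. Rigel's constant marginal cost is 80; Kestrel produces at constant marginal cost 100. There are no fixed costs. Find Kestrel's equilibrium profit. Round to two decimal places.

The follower Kestrel best-responds to any q_R: π_K = (461 - 2Q)q_K - 100q_K.
Follower FOC: 361 - 2q_R - 4q_K = 0, so q_K(q_R) = (361 - 2q_R)/4.
Rigel substitutes q_K(q_R) into its own profit: π_R = q_R(461 - 2q_R - (361 - 2q_R)/2) - 80q_R = (561/2 - q_R)q_R - 80q_R.
Maximising: ∂π_R/∂q_R = 401/2 - 2q_R = 0, giving q_R = 401/4.
Then q_K = (361 - 2·(401/4))/4 = 321/8.
Price P = 461 - 2·(1123/8) = 721/4.
Kestrel's profit: (721/4 - 100)·(321/8) = 3220.0313.

3220.03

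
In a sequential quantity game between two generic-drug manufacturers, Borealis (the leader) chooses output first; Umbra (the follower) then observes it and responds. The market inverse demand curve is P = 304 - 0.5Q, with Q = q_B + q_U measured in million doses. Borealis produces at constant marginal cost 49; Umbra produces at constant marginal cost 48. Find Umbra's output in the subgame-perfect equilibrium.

129

Solve by backward induction. Given q_B, the follower Umbra maximises π_U = (304 - (1/2)q_B - (1/2)q_U)q_U - 48q_U.
Setting the follower's marginal profit to zero, 256 - (1/2)q_B - q_U = 0, i.e. q_U = (256 - (1/2)q_B).
The leader anticipates this reaction. Substituting into P = 304 - 0.5Q gives P = 176 - (1/4)q_B, so π_B = (176 - (1/4)q_B)q_B - 49q_B.
The leader's first-order condition 127 - (1/2)q_B = 0 yields q_B = 254.
Then q_U = (256 - (1/2)·254) = 129.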